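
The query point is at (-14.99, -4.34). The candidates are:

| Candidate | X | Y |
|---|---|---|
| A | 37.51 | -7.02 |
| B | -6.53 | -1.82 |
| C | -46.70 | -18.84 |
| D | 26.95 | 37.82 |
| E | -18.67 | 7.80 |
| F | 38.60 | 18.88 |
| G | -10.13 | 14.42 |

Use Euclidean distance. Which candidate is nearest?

B

Distances from (-14.99, -4.34):
A: √((52.50)² + (-2.68)²) = √(2756.2500 + 7.1824) = 52.57
B: √((8.46)² + (2.52)²) = √(71.5716 + 6.3504) = 8.83
C: √((-31.71)² + (-14.50)²) = √(1005.5241 + 210.2500) = 34.87
D: √((41.94)² + (42.16)²) = √(1758.9636 + 1777.4656) = 59.47
E: √((-3.68)² + (12.14)²) = √(13.5424 + 147.3796) = 12.69
F: √((53.59)² + (23.22)²) = √(2871.8881 + 539.1684) = 58.40
G: √((4.86)² + (18.76)²) = √(23.6196 + 351.9376) = 19.38
Minimum: B at 8.83.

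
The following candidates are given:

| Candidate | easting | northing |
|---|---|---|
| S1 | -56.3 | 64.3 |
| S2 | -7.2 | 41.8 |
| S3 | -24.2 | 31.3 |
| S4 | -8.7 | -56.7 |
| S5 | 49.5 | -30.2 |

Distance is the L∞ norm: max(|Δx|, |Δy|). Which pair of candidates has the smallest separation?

S2 and S3

Pairwise distances:
S1–S2: max(|49.1|, |-22.5|) = 49.1
S1–S3: max(|32.1|, |-33.0|) = 33.0
S1–S4: max(|47.6|, |-121.0|) = 121.0
S1–S5: max(|105.8|, |-94.5|) = 105.8
S2–S3: max(|-17.0|, |-10.5|) = 17.0
S2–S4: max(|-1.5|, |-98.5|) = 98.5
S2–S5: max(|56.7|, |-72.0|) = 72.0
S3–S4: max(|15.5|, |-88.0|) = 88.0
S3–S5: max(|73.7|, |-61.5|) = 73.7
S4–S5: max(|58.2|, |26.5|) = 58.2
Closest pair: S2–S3 at 17.0.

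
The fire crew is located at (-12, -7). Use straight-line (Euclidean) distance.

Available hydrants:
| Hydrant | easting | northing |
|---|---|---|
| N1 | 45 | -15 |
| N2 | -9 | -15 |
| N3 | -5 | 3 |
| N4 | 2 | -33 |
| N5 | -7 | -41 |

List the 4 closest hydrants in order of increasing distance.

Distances from (-12, -7):
N1: √((57)² + (-8)²) = √(3249.000 + 64.000) = 57.6
N2: √((3)² + (-8)²) = √(9.000 + 64.000) = 8.5
N3: √((7)² + (10)²) = √(49.000 + 100.000) = 12.2
N4: √((14)² + (-26)²) = √(196.000 + 676.000) = 29.5
N5: √((5)² + (-34)²) = √(25.000 + 1156.000) = 34.4
Sorted: N2 (8.5) < N3 (12.2) < N4 (29.5) < N5 (34.4) < N1 (57.6)

N2, N3, N4, N5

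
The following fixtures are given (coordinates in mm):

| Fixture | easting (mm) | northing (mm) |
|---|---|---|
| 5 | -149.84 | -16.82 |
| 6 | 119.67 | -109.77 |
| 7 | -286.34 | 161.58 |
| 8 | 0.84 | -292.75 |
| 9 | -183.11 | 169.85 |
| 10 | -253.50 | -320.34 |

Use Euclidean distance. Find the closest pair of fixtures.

7 and 9

Pairwise distances:
5–6: √((269.51)² + (-92.95)²) = √(72635.6401 + 8639.7025) = 285.09 mm
5–7: √((-136.50)² + (178.40)²) = √(18632.2500 + 31826.5600) = 224.63 mm
5–8: √((150.68)² + (-275.93)²) = √(22704.4624 + 76137.3649) = 314.39 mm
5–9: √((-33.27)² + (186.67)²) = √(1106.8929 + 34845.6889) = 189.61 mm
5–10: √((-103.66)² + (-303.52)²) = √(10745.3956 + 92124.3904) = 320.73 mm
6–7: √((-406.01)² + (271.35)²) = √(164844.1201 + 73630.8225) = 488.34 mm
6–8: √((-118.83)² + (-182.98)²) = √(14120.5689 + 33481.6804) = 218.18 mm
6–9: √((-302.78)² + (279.62)²) = √(91675.7284 + 78187.3444) = 412.14 mm
6–10: √((-373.17)² + (-210.57)²) = √(139255.8489 + 44339.7249) = 428.48 mm
7–8: √((287.18)² + (-454.33)²) = √(82472.3524 + 206415.7489) = 537.48 mm
7–9: √((103.23)² + (8.27)²) = √(10656.4329 + 68.3929) = 103.56 mm
7–10: √((32.84)² + (-481.92)²) = √(1078.4656 + 232246.8864) = 483.04 mm
8–9: √((-183.95)² + (462.60)²) = √(33837.6025 + 213998.7600) = 497.83 mm
8–10: √((-254.34)² + (-27.59)²) = √(64688.8356 + 761.2081) = 255.83 mm
9–10: √((-70.39)² + (-490.19)²) = √(4954.7521 + 240286.2361) = 495.22 mm
Closest pair: 7–9 at 103.56 mm.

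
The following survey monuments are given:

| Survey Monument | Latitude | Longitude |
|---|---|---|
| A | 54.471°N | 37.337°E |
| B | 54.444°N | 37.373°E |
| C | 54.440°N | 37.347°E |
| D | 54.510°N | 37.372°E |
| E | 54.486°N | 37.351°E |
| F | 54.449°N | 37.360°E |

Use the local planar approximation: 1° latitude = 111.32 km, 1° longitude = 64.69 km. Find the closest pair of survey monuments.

Pairwise distances:
A–B: 3.802 km
A–C: 3.511 km
A–D: 4.896 km
A–E: 1.900 km
A–F: 2.866 km
B–C: 1.740 km
B–D: 7.347 km
B–E: 4.887 km
B–F: 1.008 km
C–D: 7.958 km
C–E: 5.127 km
C–F: 1.308 km
D–E: 2.997 km
D–F: 6.835 km
E–F: 4.160 km
Closest pair: B–F at 1.008 km.

B and F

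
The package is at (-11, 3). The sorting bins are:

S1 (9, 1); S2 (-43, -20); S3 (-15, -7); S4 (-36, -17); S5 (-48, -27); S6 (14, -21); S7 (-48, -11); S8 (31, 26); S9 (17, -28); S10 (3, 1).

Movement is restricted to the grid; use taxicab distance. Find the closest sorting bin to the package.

Distances from (-11, 3):
S1: 22
S2: 55
S3: 14
S4: 45
S5: 67
S6: 49
S7: 51
S8: 65
S9: 59
S10: 16
Minimum: S3 at 14.

S3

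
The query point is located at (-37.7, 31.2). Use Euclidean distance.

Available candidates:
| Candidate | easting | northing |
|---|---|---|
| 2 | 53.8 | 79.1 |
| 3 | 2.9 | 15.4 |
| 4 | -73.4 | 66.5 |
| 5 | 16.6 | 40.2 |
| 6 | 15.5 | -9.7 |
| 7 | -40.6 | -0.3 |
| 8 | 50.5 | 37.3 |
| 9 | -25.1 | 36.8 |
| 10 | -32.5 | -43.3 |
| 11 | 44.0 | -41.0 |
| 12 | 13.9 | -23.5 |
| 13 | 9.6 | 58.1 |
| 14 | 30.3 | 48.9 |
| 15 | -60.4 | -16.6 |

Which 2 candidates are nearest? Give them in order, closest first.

9, 7

Distances from (-37.7, 31.2):
2: 103.3
3: 43.6
4: 50.2
5: 55.0
6: 67.1
7: 31.6
8: 88.4
9: 13.8
10: 74.7
11: 109.0
12: 75.2
13: 54.4
14: 70.3
15: 52.9
Sorted: 9 (13.8) < 7 (31.6) < 3 (43.6) < 4 (50.2) < …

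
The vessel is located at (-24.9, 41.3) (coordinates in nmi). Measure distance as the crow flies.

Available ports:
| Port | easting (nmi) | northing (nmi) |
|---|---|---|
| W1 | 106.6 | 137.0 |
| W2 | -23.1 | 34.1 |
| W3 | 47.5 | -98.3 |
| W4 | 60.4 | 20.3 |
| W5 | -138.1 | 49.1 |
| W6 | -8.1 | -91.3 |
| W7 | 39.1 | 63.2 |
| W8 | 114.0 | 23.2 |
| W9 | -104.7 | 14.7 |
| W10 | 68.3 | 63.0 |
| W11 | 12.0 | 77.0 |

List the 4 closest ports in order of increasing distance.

Distances from (-24.9, 41.3):
W1: 162.6 nmi
W2: 7.4 nmi
W3: 157.3 nmi
W4: 87.8 nmi
W5: 113.5 nmi
W6: 133.7 nmi
W7: 67.6 nmi
W8: 140.1 nmi
W9: 84.1 nmi
W10: 95.7 nmi
W11: 51.3 nmi
Sorted: W2 (7.4 nmi) < W11 (51.3 nmi) < W7 (67.6 nmi) < W9 (84.1 nmi) < W4 (87.8 nmi) < W10 (95.7 nmi) < …

W2, W11, W7, W9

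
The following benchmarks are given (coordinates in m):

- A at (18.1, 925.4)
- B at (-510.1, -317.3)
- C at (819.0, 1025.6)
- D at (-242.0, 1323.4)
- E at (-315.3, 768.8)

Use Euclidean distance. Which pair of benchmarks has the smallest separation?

A and E

Pairwise distances:
A–B: √((-528.2)² + (-1242.7)²) = √(278995.240 + 1544303.290) = 1350.3 m
A–C: √((800.9)² + (100.2)²) = √(641440.810 + 10040.040) = 807.1 m
A–D: √((-260.1)² + (398.0)²) = √(67652.010 + 158404.000) = 475.5 m
A–E: √((-333.4)² + (-156.6)²) = √(111155.560 + 24523.560) = 368.3 m
B–C: √((1329.1)² + (1342.9)²) = √(1766506.810 + 1803380.410) = 1889.4 m
B–D: √((268.1)² + (1640.7)²) = √(71877.610 + 2691896.490) = 1662.5 m
B–E: √((194.8)² + (1086.1)²) = √(37947.040 + 1179613.210) = 1103.4 m
C–D: √((-1061.0)² + (297.8)²) = √(1125721.000 + 88684.840) = 1102.0 m
C–E: √((-1134.3)² + (-256.8)²) = √(1286636.490 + 65946.240) = 1163.0 m
D–E: √((-73.3)² + (-554.6)²) = √(5372.890 + 307581.160) = 559.4 m
Closest pair: A–E at 368.3 m.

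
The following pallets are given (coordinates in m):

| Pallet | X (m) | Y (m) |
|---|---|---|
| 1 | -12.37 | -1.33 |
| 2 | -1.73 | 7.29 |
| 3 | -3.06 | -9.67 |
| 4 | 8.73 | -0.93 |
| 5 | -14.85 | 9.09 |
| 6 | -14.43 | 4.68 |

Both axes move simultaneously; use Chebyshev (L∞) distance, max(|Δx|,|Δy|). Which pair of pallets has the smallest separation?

Pairwise distances:
5–6: 4.41 m
1–6: 6.01 m
1–3: 9.31 m
1–5: 10.42 m
2–4: 10.46 m
1–2: 10.64 m
3–4: 11.79 m
2–6: 12.70 m
2–5: 13.12 m
3–6: 14.35 m
2–3: 16.96 m
3–5: 18.76 m
1–4: 21.10 m
4–6: 23.16 m
4–5: 23.58 m
Closest pair: 5–6 at 4.41 m.

5 and 6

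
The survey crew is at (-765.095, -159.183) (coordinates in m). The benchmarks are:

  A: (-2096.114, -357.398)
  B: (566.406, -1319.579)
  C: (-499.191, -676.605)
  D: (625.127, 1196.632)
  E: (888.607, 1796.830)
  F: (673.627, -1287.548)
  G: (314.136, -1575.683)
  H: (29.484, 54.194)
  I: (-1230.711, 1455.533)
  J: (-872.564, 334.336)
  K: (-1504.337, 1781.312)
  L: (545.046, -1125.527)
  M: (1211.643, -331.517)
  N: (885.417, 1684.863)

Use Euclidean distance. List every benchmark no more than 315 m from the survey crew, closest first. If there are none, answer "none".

Distances from (-765.095, -159.183):
A: √((-1331.019)² + (-198.215)²) = √(1771611.57836 + 39289.18623) = 1345.697 m
B: √((1331.501)² + (-1160.396)²) = √(1772894.91300 + 1346518.87682) = 1766.186 m
C: √((265.904)² + (-517.422)²) = √(70704.93722 + 267725.52608) = 581.748 m
D: √((1390.222)² + (1355.815)²) = √(1932717.20928 + 1838234.31423) = 1941.894 m
E: √((1653.702)² + (1956.013)²) = √(2734730.30480 + 3825986.85617) = 2561.390 m
F: √((1438.722)² + (-1128.365)²) = √(2069920.99328 + 1273207.57322) = 1828.422 m
G: √((1079.231)² + (-1416.500)²) = √(1164739.55136 + 2006472.25000) = 1780.790 m
H: √((794.579)² + (213.377)²) = √(631355.78724 + 45529.74413) = 822.731 m
I: √((-465.616)² + (1614.716)²) = √(216798.25946 + 2607307.76066) = 1680.508 m
J: √((-107.469)² + (493.519)²) = √(11549.58596 + 243561.00336) = 505.085 m
K: √((-739.242)² + (1940.495)²) = √(546478.73456 + 3765520.84502) = 2076.535 m
L: √((1310.141)² + (-966.344)²) = √(1716469.43988 + 933820.72634) = 1627.971 m
M: √((1976.738)² + (-172.334)²) = √(3907493.12064 + 29699.00756) = 1984.236 m
N: √((1650.512)² + (1844.046)²) = √(2724189.86214 + 3400505.65012) = 2474.812 m
Threshold 315 m: none within range.

none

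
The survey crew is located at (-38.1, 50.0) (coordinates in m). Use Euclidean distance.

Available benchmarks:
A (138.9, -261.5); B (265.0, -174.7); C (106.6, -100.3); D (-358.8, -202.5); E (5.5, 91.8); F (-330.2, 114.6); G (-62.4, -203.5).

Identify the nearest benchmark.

E

Distances from (-38.1, 50.0):
A: √((177.0)² + (-311.5)²) = √(31329.000 + 97032.250) = 358.3 m
B: √((303.1)² + (-224.7)²) = √(91869.610 + 50490.090) = 377.3 m
C: √((144.7)² + (-150.3)²) = √(20938.090 + 22590.090) = 208.6 m
D: √((-320.7)² + (-252.5)²) = √(102848.490 + 63756.250) = 408.2 m
E: √((43.6)² + (41.8)²) = √(1900.960 + 1747.240) = 60.4 m
F: √((-292.1)² + (64.6)²) = √(85322.410 + 4173.160) = 299.2 m
G: √((-24.3)² + (-253.5)²) = √(590.490 + 64262.250) = 254.7 m
Minimum: E at 60.4 m.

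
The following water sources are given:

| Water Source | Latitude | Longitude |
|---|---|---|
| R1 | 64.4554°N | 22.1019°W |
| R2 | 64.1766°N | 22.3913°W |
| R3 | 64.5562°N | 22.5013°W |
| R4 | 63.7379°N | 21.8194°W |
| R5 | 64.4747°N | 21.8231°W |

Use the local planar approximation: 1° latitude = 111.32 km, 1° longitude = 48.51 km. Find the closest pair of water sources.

R1 and R5

Pairwise distances:
R1–R2: √((-0.2788·111.32)² + (-0.2894·48.51)²) = √(963.234289 + 197.087737) = 34.0635 km
R1–R3: √((0.1008·111.32)² + (-0.3994·48.51)²) = √(125.912098 + 375.386518) = 22.3897 km
R1–R4: √((-0.7175·111.32)² + (0.2825·48.51)²) = √(6379.552358 + 187.801672) = 81.0392 km
R1–R5: √((0.0193·111.32)² + (0.2788·48.51)²) = √(4.615949 + 182.914481) = 13.6942 km
R2–R3: √((0.3796·111.32)² + (-0.1100·48.51)²) = √(1785.660134 + 28.473963) = 42.5927 km
R2–R4: √((-0.4387·111.32)² + (0.5719·48.51)²) = √(2384.963100 + 769.666780) = 56.1661 km
R2–R5: √((0.2981·111.32)² + (0.5682·48.51)²) = √(1101.210509 + 759.740027) = 43.1387 km
R3–R4: √((-0.8183·111.32)² + (0.6819·48.51)²) = √(8297.963070 + 1094.218190) = 96.9133 km
R3–R5: √((-0.0815·111.32)² + (0.6782·48.51)²) = √(82.311708 + 1082.375916) = 34.1275 km
R4–R5: √((0.7368·111.32)² + (-0.0037·48.51)²) = √(6727.374887 + 0.032216) = 82.0208 km
Closest pair: R1–R5 at 13.6942 km.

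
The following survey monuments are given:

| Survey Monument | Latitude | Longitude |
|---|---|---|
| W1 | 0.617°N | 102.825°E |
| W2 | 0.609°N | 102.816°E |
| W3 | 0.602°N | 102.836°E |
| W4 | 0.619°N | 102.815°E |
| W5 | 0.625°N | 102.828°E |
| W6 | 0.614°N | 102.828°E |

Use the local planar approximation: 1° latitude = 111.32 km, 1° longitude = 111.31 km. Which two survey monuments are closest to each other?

Pairwise distances:
W1–W2: 1.340 km
W1–W3: 2.071 km
W1–W4: 1.135 km
W1–W5: 0.951 km
W1–W6: 0.472 km
W2–W3: 2.359 km
W2–W4: 1.119 km
W2–W5: 2.226 km
W2–W6: 1.447 km
W3–W4: 3.008 km
W3–W5: 2.711 km
W3–W6: 1.605 km
W4–W5: 1.594 km
W4–W6: 1.550 km
W5–W6: 1.225 km
Closest pair: W1–W6 at 0.472 km.

W1 and W6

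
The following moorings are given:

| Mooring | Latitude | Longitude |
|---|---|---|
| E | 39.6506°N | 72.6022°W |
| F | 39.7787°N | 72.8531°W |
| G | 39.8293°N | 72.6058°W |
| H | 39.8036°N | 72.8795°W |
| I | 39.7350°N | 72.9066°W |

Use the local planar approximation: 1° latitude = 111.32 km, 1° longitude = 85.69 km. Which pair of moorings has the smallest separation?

F and H

Pairwise distances:
E–F: 25.7989 km
E–G: 19.8953 km
E–H: 29.2355 km
E–I: 27.7245 km
F–G: 21.9270 km
F–H: 3.5778 km
F–I: 6.6845 km
G–H: 23.6272 km
G–I: 27.8312 km
H–I: 7.9818 km
Closest pair: F–H at 3.5778 km.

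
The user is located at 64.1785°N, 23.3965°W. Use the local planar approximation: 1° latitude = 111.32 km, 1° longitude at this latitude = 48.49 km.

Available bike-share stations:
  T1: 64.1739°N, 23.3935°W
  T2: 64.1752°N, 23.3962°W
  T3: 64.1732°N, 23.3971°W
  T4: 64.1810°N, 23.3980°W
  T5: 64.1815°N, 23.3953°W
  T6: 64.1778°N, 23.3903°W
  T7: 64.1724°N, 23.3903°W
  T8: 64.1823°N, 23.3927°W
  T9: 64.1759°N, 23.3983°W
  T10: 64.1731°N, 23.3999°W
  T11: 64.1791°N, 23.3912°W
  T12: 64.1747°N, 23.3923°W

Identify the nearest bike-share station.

T11

Distances from 64.1785°N, 23.3965°W:
T1: √((-0.0046·111.32)² + (0.0030·48.49)²) = √(0.262218 + 0.021162) = 0.5323 km
T2: √((-0.0033·111.32)² + (0.0003·48.49)²) = √(0.134950 + 0.000212) = 0.3676 km
T3: √((-0.0053·111.32)² + (-0.0006·48.49)²) = √(0.348095 + 0.000846) = 0.5907 km
T4: √((0.0025·111.32)² + (-0.0015·48.49)²) = √(0.077451 + 0.005290) = 0.2876 km
T5: √((0.0030·111.32)² + (0.0012·48.49)²) = √(0.111529 + 0.003386) = 0.3390 km
T6: √((-0.0007·111.32)² + (0.0062·48.49)²) = √(0.006072 + 0.090383) = 0.3106 km
T7: √((-0.0061·111.32)² + (0.0062·48.49)²) = √(0.461112 + 0.090383) = 0.7426 km
T8: √((0.0038·111.32)² + (0.0038·48.49)²) = √(0.178943 + 0.033952) = 0.4614 km
T9: √((-0.0026·111.32)² + (-0.0018·48.49)²) = √(0.083771 + 0.007618) = 0.3023 km
T10: √((-0.0054·111.32)² + (-0.0034·48.49)²) = √(0.361355 + 0.027181) = 0.6233 km
T11: √((0.0006·111.32)² + (0.0053·48.49)²) = √(0.004461 + 0.066047) = 0.2655 km
T12: √((-0.0038·111.32)² + (0.0042·48.49)²) = √(0.178943 + 0.041477) = 0.4695 km
Minimum: T11 at 0.2655 km.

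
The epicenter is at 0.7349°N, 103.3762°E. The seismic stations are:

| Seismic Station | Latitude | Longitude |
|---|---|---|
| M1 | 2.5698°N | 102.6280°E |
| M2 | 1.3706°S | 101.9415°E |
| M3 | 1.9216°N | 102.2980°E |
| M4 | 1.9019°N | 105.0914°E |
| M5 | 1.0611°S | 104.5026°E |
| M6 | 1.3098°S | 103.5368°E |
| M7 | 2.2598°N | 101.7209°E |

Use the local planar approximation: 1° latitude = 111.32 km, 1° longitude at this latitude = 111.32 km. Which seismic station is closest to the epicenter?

Distances from 0.7349°N, 103.3762°E:
M1: √((1.8349·111.32)² + (-0.7482·111.32)²) = √(41722.583901 + 6937.161466) = 220.5895 km
M2: √((-2.1055·111.32)² + (-1.4347·111.32)²) = √(54935.981336 + 25507.540914) = 283.6257 km
M3: √((1.1867·111.32)² + (-1.0782·111.32)²) = √(17451.319917 + 14406.054396) = 178.4863 km
M4: √((1.1670·111.32)² + (1.7152·111.32)²) = √(16876.722421 + 36456.580536) = 230.9400 km
M5: √((-1.7960·111.32)² + (1.1264·111.32)²) = √(39972.292800 + 15722.864762) = 235.9982 km
M6: √((-2.0447·111.32)² + (0.1606·111.32)²) = √(51809.045277 + 319.622598) = 228.3170 km
M7: √((1.5249·111.32)² + (-1.6553·111.32)²) = √(28815.696689 + 33954.694350) = 250.5402 km
Minimum: M3 at 178.4863 km.

M3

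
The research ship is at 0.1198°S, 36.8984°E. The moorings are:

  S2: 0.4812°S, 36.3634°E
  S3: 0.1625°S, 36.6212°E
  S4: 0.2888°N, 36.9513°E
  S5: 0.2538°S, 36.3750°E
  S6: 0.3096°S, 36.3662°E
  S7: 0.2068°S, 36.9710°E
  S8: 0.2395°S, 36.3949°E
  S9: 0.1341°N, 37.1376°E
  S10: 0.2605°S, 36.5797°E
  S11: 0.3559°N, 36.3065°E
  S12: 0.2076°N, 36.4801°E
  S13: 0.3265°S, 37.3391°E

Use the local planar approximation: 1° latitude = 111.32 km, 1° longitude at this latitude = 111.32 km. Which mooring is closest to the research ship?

Distances from 0.1198°S, 36.8984°E:
S2: 71.8713 km
S3: 31.2219 km
S4: 45.8650 km
S5: 60.1441 km
S6: 62.8993 km
S7: 12.6140 km
S8: 57.6118 km
S9: 38.8317 km
S10: 38.7813 km
S11: 84.5326 km
S12: 59.1324 km
S13: 54.1868 km
Minimum: S7 at 12.6140 km.

S7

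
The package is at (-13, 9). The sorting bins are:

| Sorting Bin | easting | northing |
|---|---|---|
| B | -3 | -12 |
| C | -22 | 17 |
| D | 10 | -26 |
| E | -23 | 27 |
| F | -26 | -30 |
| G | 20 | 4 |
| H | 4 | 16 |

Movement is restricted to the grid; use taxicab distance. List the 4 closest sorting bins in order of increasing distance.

C, H, E, B

Distances from (-13, 9):
B: 31
C: 17
D: 58
E: 28
F: 52
G: 38
H: 24
Sorted: C (17) < H (24) < E (28) < B (31) < G (38) < F (52) < …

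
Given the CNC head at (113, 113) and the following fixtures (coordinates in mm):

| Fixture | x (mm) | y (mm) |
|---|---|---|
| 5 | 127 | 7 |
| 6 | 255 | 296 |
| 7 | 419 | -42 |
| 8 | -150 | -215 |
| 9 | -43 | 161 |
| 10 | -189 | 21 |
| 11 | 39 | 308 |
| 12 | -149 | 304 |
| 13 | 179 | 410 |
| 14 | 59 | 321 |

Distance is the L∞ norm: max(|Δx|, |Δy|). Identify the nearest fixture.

5

Distances from (113, 113):
5: max(|14|, |-106|) = 106 mm
6: max(|142|, |183|) = 183 mm
7: max(|306|, |-155|) = 306 mm
8: max(|-263|, |-328|) = 328 mm
9: max(|-156|, |48|) = 156 mm
10: max(|-302|, |-92|) = 302 mm
11: max(|-74|, |195|) = 195 mm
12: max(|-262|, |191|) = 262 mm
13: max(|66|, |297|) = 297 mm
14: max(|-54|, |208|) = 208 mm
Minimum: 5 at 106 mm.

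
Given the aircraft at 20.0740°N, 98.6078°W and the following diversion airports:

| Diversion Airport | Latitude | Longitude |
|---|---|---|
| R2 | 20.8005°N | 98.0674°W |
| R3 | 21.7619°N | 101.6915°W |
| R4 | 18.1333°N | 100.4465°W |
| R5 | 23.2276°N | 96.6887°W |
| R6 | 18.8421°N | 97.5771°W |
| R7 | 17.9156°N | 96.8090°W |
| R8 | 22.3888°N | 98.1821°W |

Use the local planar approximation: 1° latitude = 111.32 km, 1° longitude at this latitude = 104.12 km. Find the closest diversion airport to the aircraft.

Distances from 20.0740°N, 98.6078°W:
R2: 98.5216 km
R3: 372.0139 km
R4: 288.6591 km
R5: 403.9418 km
R6: 174.1346 km
R7: 304.6459 km
R8: 261.4678 km
Minimum: R2 at 98.5216 km.

R2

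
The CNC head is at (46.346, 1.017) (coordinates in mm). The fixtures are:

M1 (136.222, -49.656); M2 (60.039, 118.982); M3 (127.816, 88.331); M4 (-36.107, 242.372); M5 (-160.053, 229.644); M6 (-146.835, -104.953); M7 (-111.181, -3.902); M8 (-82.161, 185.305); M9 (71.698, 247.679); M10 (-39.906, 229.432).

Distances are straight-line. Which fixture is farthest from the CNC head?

M5

Distances from (46.346, 1.017):
M1: √((89.876)² + (-50.673)²) = √(8077.69538 + 2567.75293) = 103.177 mm
M2: √((13.693)² + (117.965)²) = √(187.49825 + 13915.74123) = 118.757 mm
M3: √((81.470)² + (87.314)²) = √(6637.36090 + 7623.73460) = 119.420 mm
M4: √((-82.453)² + (241.355)²) = √(6798.49721 + 58252.23603) = 255.050 mm
M5: √((-206.399)² + (228.627)²) = √(42600.54720 + 52270.30513) = 308.011 mm
M6: √((-193.181)² + (-105.970)²) = √(37318.89876 + 11229.64090) = 220.337 mm
M7: √((-157.527)² + (-4.919)²) = √(24814.75573 + 24.19656) = 157.604 mm
M8: √((-128.507)² + (184.288)²) = √(16514.04905 + 33962.06694) = 224.669 mm
M9: √((25.352)² + (246.662)²) = √(642.72390 + 60842.14224) = 247.961 mm
M10: √((-86.252)² + (228.415)²) = √(7439.40750 + 52173.41222) = 244.157 mm
Maximum: M5 at 308.011 mm.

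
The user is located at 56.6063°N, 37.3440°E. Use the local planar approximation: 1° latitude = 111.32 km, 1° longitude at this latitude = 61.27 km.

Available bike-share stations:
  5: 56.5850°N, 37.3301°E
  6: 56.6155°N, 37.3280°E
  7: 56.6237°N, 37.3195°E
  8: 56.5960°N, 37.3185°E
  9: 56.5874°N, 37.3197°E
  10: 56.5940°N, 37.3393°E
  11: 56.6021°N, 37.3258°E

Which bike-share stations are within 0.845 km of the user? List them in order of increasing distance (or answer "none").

none

Distances from 56.6063°N, 37.3440°E:
5: √((-0.0213·111.32)² + (-0.0139·61.27)²) = √(5.622191 + 0.725313) = 2.5194 km
6: √((0.0092·111.32)² + (-0.0160·61.27)²) = √(1.048871 + 0.961027) = 1.4177 km
7: √((0.0174·111.32)² + (-0.0245·61.27)²) = √(3.751845 + 2.253346) = 2.4505 km
8: √((-0.0103·111.32)² + (-0.0255·61.27)²) = √(1.314682 + 2.441047) = 1.9380 km
9: √((-0.0189·111.32)² + (-0.0243·61.27)²) = √(4.426597 + 2.216707) = 2.5775 km
10: √((-0.0123·111.32)² + (-0.0047·61.27)²) = √(1.874807 + 0.082926) = 1.3992 km
11: √((-0.0042·111.32)² + (-0.0182·61.27)²) = √(0.218597 + 1.243479) = 1.2092 km
Threshold 0.845 km: none within range.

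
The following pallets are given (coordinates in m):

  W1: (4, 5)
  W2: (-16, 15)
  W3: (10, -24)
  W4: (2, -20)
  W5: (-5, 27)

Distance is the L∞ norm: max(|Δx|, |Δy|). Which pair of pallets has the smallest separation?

W3 and W4

Pairwise distances:
W1–W2: max(|-20|, |10|) = 20 m
W1–W3: max(|6|, |-29|) = 29 m
W1–W4: max(|-2|, |-25|) = 25 m
W1–W5: max(|-9|, |22|) = 22 m
W2–W3: max(|26|, |-39|) = 39 m
W2–W4: max(|18|, |-35|) = 35 m
W2–W5: max(|11|, |12|) = 12 m
W3–W4: max(|-8|, |4|) = 8 m
W3–W5: max(|-15|, |51|) = 51 m
W4–W5: max(|-7|, |47|) = 47 m
Closest pair: W3–W4 at 8 m.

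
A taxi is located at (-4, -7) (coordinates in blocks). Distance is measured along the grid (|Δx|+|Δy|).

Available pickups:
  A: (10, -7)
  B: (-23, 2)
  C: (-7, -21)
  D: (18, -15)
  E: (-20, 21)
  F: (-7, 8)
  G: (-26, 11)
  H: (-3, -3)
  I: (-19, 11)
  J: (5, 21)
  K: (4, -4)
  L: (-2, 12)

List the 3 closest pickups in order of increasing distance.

Distances from (-4, -7):
A: |14| + |0| = 14 + 0 = 14 blocks
B: |-19| + |9| = 19 + 9 = 28 blocks
C: |-3| + |-14| = 3 + 14 = 17 blocks
D: |22| + |-8| = 22 + 8 = 30 blocks
E: |-16| + |28| = 16 + 28 = 44 blocks
F: |-3| + |15| = 3 + 15 = 18 blocks
G: |-22| + |18| = 22 + 18 = 40 blocks
H: |1| + |4| = 1 + 4 = 5 blocks
I: |-15| + |18| = 15 + 18 = 33 blocks
J: |9| + |28| = 9 + 28 = 37 blocks
K: |8| + |3| = 8 + 3 = 11 blocks
L: |2| + |19| = 2 + 19 = 21 blocks
Sorted: H (5 blocks) < K (11 blocks) < A (14 blocks) < C (17 blocks) < F (18 blocks) < …

H, K, A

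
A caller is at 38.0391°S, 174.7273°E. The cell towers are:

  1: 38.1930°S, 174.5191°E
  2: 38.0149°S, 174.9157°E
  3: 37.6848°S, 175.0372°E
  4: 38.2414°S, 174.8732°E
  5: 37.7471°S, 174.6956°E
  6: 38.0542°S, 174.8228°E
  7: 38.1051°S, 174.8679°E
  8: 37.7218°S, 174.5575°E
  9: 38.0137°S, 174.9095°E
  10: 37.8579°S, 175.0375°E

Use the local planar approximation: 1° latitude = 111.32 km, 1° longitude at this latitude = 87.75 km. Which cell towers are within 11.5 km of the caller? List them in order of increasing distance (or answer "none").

6

Distances from 38.0391°S, 174.7273°E:
1: √((-0.1539·111.32)² + (-0.2082·87.75)²) = √(293.510495 + 333.776457) = 25.0457 km
2: √((0.0242·111.32)² + (0.1884·87.75)²) = √(7.257334 + 273.310330) = 16.7502 km
3: √((0.3543·111.32)² + (0.3099·87.75)²) = √(1555.566923 + 739.498679) = 47.9068 km
4: √((-0.2023·111.32)² + (0.1459·87.75)²) = √(507.152021 + 163.909767) = 25.9049 km
5: √((0.2920·111.32)² + (-0.0317·87.75)²) = √(1056.603630 + 7.737716) = 32.6242 km
6: √((-0.0151·111.32)² + (0.0955·87.75)²) = √(2.825532 + 70.226495) = 8.5470 km
7: √((-0.0660·111.32)² + (0.1406·87.75)²) = √(53.980172 + 152.217608) = 14.3596 km
8: √((0.3173·111.32)² + (-0.1698·87.75)²) = √(1247.632098 + 222.008510) = 38.3359 km
9: √((0.0254·111.32)² + (0.1822·87.75)²) = √(7.994915 + 255.617743) = 16.2362 km
10: √((0.1812·111.32)² + (0.3102·87.75)²) = √(406.876664 + 740.931122) = 33.8793 km
Threshold 11.5 km: 6 (8.5470 km) is within range.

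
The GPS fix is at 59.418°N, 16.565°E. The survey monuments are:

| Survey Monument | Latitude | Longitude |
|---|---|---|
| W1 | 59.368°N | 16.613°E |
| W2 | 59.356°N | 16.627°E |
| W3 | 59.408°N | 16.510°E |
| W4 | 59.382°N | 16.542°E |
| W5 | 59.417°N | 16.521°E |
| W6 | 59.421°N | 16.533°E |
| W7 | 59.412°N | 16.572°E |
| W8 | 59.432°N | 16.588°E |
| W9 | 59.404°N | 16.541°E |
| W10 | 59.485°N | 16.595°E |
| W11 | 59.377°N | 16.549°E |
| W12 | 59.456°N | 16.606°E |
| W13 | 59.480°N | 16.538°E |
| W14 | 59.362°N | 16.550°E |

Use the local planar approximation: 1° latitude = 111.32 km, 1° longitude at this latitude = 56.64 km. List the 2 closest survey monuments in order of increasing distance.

Distances from 59.418°N, 16.565°E:
W1: 6.194 km
W2: 7.744 km
W3: 3.308 km
W4: 4.214 km
W5: 2.495 km
W6: 1.843 km
W7: 0.777 km
W8: 2.031 km
W9: 2.068 km
W10: 7.650 km
W11: 4.653 km
W12: 4.826 km
W13: 7.069 km
W14: 6.292 km
Sorted: W7 (0.777 km) < W6 (1.843 km) < W8 (2.031 km) < W9 (2.068 km) < …

W7, W6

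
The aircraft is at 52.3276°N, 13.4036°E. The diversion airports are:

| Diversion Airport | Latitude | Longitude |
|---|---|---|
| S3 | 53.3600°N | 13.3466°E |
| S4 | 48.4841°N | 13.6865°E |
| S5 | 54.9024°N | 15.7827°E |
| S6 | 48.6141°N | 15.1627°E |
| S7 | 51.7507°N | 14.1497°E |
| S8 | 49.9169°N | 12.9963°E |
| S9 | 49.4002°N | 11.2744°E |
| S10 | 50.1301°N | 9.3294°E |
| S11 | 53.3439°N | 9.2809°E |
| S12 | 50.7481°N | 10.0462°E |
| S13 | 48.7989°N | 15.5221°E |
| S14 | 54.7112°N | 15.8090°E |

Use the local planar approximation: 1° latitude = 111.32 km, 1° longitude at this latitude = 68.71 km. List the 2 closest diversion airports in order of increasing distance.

S7, S3

Distances from 52.3276°N, 13.4036°E:
S3: 114.9935 km
S4: 428.2997 km
S5: 329.9646 km
S6: 430.6944 km
S7: 82.1725 km
S8: 269.8144 km
S9: 357.2107 km
S10: 371.7623 km
S11: 305.0274 km
S12: 290.0563 km
S13: 418.9175 km
S14: 312.6058 km
Sorted: S7 (82.1725 km) < S3 (114.9935 km) < S8 (269.8144 km) < S12 (290.0563 km) < …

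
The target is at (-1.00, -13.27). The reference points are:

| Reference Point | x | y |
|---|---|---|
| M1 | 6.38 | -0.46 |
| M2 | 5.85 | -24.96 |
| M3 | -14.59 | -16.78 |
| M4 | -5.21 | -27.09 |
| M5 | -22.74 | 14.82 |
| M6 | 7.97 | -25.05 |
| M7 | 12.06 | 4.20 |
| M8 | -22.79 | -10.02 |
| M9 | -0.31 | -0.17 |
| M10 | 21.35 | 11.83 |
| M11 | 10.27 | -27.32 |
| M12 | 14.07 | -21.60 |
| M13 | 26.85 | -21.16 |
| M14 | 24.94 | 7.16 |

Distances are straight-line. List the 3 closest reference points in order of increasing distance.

M9, M2, M3

Distances from (-1.00, -13.27):
M1: 14.78
M2: 13.55
M3: 14.04
M4: 14.45
M5: 35.52
M6: 14.81
M7: 21.81
M8: 22.03
M9: 13.12
M10: 33.61
M11: 18.01
M12: 17.22
M13: 28.95
M14: 33.02
Sorted: M9 (13.12) < M2 (13.55) < M3 (14.04) < M4 (14.45) < M1 (14.78) < …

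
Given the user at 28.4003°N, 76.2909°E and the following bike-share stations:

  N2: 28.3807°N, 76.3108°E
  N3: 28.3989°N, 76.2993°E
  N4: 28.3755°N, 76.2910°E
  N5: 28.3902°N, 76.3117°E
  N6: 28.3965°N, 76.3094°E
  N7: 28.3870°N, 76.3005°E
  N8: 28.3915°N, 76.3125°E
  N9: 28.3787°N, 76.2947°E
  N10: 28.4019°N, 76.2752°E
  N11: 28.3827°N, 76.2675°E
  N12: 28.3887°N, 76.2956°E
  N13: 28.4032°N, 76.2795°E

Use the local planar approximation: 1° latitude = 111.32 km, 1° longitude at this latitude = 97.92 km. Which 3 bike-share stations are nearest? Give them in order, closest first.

Distances from 28.4003°N, 76.2909°E:
N2: √((-0.0196·111.32)² + (0.0199·97.92)²) = √(4.760565 + 3.797073) = 2.9253 km
N3: √((-0.0014·111.32)² + (0.0084·97.92)²) = √(0.024289 + 0.676552) = 0.8372 km
N4: √((-0.0248·111.32)² + (0.0001·97.92)²) = √(7.621663 + 0.000096) = 2.7608 km
N5: √((-0.0101·111.32)² + (0.0208·97.92)²) = √(1.264122 + 4.148294) = 2.3265 km
N6: √((-0.0038·111.32)² + (0.0185·97.92)²) = √(0.178943 + 3.281605) = 1.8603 km
N7: √((-0.0133·111.32)² + (0.0096·97.92)²) = √(2.192046 + 0.883660) = 1.7538 km
N8: √((-0.0088·111.32)² + (0.0216·97.92)²) = √(0.959648 + 4.473530) = 2.3309 km
N9: √((-0.0216·111.32)² + (0.0038·97.92)²) = √(5.781678 + 0.138455) = 2.4331 km
N10: √((0.0016·111.32)² + (-0.0157·97.92)²) = √(0.031724 + 2.363427) = 1.5476 km
N11: √((-0.0176·111.32)² + (-0.0234·97.92)²) = √(3.838590 + 5.250184) = 3.0148 km
N12: √((-0.0116·111.32)² + (0.0047·97.92)²) = √(1.667487 + 0.211806) = 1.3709 km
N13: √((0.0029·111.32)² + (-0.0114·97.92)²) = √(0.104218 + 1.246099) = 1.1620 km
Sorted: N3 (0.8372 km) < N13 (1.1620 km) < N12 (1.3709 km) < N10 (1.5476 km) < N7 (1.7538 km) < …

N3, N13, N12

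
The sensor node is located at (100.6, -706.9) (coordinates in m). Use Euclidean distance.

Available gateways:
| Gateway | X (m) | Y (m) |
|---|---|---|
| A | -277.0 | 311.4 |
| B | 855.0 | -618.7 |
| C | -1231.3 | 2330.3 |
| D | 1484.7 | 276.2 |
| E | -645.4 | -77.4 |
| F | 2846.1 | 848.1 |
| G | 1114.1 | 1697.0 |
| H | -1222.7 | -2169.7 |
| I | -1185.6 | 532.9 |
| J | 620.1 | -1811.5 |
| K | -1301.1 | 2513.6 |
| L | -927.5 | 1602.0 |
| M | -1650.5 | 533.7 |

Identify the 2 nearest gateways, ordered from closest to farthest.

Distances from (100.6, -706.9):
A: √((-377.6)² + (1018.3)²) = √(142581.760 + 1036934.890) = 1086.1 m
B: √((754.4)² + (88.2)²) = √(569119.360 + 7779.240) = 759.5 m
C: √((-1331.9)² + (3037.2)²) = √(1773957.610 + 9224583.840) = 3316.4 m
D: √((1384.1)² + (983.1)²) = √(1915732.810 + 966485.610) = 1697.7 m
E: √((-746.0)² + (629.5)²) = √(556516.000 + 396270.250) = 976.1 m
F: √((2745.5)² + (1555.0)²) = √(7537770.250 + 2418025.000) = 3155.3 m
G: √((1013.5)² + (2403.9)²) = √(1027182.250 + 5778735.210) = 2608.8 m
H: √((-1323.3)² + (-1462.8)²) = √(1751122.890 + 2139783.840) = 1972.5 m
I: √((-1286.2)² + (1239.8)²) = √(1654310.440 + 1537104.040) = 1786.5 m
J: √((519.5)² + (-1104.6)²) = √(269880.250 + 1220141.160) = 1220.7 m
K: √((-1401.7)² + (3220.5)²) = √(1964762.890 + 10371620.250) = 3512.3 m
L: √((-1028.1)² + (2308.9)²) = √(1056989.610 + 5331019.210) = 2527.5 m
M: √((-1751.1)² + (1240.6)²) = √(3066351.210 + 1539088.360) = 2146.0 m
Sorted: B (759.5 m) < E (976.1 m) < A (1086.1 m) < J (1220.7 m) < …

B, E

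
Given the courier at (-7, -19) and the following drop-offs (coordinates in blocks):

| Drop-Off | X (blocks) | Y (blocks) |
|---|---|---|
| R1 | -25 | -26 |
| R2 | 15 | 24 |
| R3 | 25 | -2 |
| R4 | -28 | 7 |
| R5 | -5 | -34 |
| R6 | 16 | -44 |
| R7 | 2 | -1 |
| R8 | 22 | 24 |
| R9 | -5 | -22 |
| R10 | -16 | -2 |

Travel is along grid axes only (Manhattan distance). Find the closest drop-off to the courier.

Distances from (-7, -19):
R1: |-18| + |-7| = 18 + 7 = 25 blocks
R2: |22| + |43| = 22 + 43 = 65 blocks
R3: |32| + |17| = 32 + 17 = 49 blocks
R4: |-21| + |26| = 21 + 26 = 47 blocks
R5: |2| + |-15| = 2 + 15 = 17 blocks
R6: |23| + |-25| = 23 + 25 = 48 blocks
R7: |9| + |18| = 9 + 18 = 27 blocks
R8: |29| + |43| = 29 + 43 = 72 blocks
R9: |2| + |-3| = 2 + 3 = 5 blocks
R10: |-9| + |17| = 9 + 17 = 26 blocks
Minimum: R9 at 5 blocks.

R9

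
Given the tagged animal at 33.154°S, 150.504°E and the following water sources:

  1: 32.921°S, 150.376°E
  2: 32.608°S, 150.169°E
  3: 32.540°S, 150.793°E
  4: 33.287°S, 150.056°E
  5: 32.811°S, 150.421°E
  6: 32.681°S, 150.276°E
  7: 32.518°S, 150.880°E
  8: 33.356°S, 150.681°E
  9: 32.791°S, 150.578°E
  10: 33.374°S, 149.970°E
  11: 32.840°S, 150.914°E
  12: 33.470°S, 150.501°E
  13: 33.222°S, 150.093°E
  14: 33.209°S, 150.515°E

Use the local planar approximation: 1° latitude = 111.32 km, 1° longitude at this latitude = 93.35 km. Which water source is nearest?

14

Distances from 33.154°S, 150.504°E:
1: √((0.233·111.32)² + (-0.128·93.35)²) = √(672.75702 + 142.77382) = 28.558 km
2: √((0.546·111.32)² + (-0.335·93.35)²) = √(3694.29592 + 977.95362) = 68.354 km
3: √((0.614·111.32)² + (0.289·93.35)²) = √(4671.78812 + 727.82058) = 73.482 km
4: √((-0.133·111.32)² + (-0.448·93.35)²) = √(219.20461 + 1748.97931) = 44.364 km
5: √((0.343·111.32)² + (-0.083·93.35)²) = √(1457.92316 + 60.03228) = 38.961 km
6: √((0.473·111.32)² + (-0.228·93.35)²) = √(2772.48163 + 453.00014) = 56.793 km
7: √((0.636·111.32)² + (0.376·93.35)²) = √(5012.57203 + 1231.98192) = 79.022 km
8: √((-0.202·111.32)² + (0.177·93.35)²) = √(505.64898 + 273.00788) = 27.904 km
9: √((0.363·111.32)² + (0.074·93.35)²) = √(1632.90021 + 47.71908) = 40.995 km
10: √((-0.220·111.32)² + (-0.534·93.35)²) = √(599.77969 + 2484.91283) = 55.540 km
11: √((0.314·111.32)² + (0.410·93.35)²) = √(1221.81567 + 1464.86080) = 51.833 km
12: √((-0.316·111.32)² + (-0.003·93.35)²) = √(1237.42977 + 0.07843) = 35.178 km
13: √((-0.068·111.32)² + (-0.411·93.35)²) = √(57.30127 + 1472.01518) = 39.106 km
14: √((-0.055·111.32)² + (0.011·93.35)²) = √(37.48623 + 1.05442) = 6.208 km
Minimum: 14 at 6.208 km.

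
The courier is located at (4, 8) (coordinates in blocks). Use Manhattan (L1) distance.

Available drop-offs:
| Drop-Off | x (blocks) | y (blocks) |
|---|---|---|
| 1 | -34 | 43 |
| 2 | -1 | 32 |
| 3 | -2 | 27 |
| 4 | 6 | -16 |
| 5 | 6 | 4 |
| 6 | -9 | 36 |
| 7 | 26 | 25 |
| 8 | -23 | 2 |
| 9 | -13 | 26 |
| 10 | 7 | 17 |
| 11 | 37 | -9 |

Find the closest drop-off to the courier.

Distances from (4, 8):
1: |-38| + |35| = 38 + 35 = 73 blocks
2: |-5| + |24| = 5 + 24 = 29 blocks
3: |-6| + |19| = 6 + 19 = 25 blocks
4: |2| + |-24| = 2 + 24 = 26 blocks
5: |2| + |-4| = 2 + 4 = 6 blocks
6: |-13| + |28| = 13 + 28 = 41 blocks
7: |22| + |17| = 22 + 17 = 39 blocks
8: |-27| + |-6| = 27 + 6 = 33 blocks
9: |-17| + |18| = 17 + 18 = 35 blocks
10: |3| + |9| = 3 + 9 = 12 blocks
11: |33| + |-17| = 33 + 17 = 50 blocks
Minimum: 5 at 6 blocks.

5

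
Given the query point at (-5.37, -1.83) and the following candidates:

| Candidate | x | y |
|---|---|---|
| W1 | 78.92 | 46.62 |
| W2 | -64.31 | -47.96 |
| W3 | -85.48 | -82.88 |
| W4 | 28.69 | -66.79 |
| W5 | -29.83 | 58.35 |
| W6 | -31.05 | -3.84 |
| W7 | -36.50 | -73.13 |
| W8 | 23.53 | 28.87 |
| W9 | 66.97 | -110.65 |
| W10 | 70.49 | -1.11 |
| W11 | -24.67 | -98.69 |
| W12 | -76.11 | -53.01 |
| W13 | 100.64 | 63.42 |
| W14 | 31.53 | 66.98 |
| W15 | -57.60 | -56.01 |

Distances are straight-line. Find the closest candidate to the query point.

W6

Distances from (-5.37, -1.83):
W1: √((84.29)² + (48.45)²) = √(7104.8041 + 2347.4025) = 97.22
W2: √((-58.94)² + (-46.13)²) = √(3473.9236 + 2127.9769) = 74.85
W3: √((-80.11)² + (-81.05)²) = √(6417.6121 + 6569.1025) = 113.96
W4: √((34.06)² + (-64.96)²) = √(1160.0836 + 4219.8016) = 73.35
W5: √((-24.46)² + (60.18)²) = √(598.2916 + 3621.6324) = 64.96
W6: √((-25.68)² + (-2.01)²) = √(659.4624 + 4.0401) = 25.76
W7: √((-31.13)² + (-71.30)²) = √(969.0769 + 5083.6900) = 77.80
W8: √((28.90)² + (30.70)²) = √(835.2100 + 942.4900) = 42.16
W9: √((72.34)² + (-108.82)²) = √(5233.0756 + 11841.7924) = 130.67
W10: √((75.86)² + (0.72)²) = √(5754.7396 + 0.5184) = 75.86
W11: √((-19.30)² + (-96.86)²) = √(372.4900 + 9381.8596) = 98.76
W12: √((-70.74)² + (-51.18)²) = √(5004.1476 + 2619.3924) = 87.31
W13: √((106.01)² + (65.25)²) = √(11238.1201 + 4257.5625) = 124.48
W14: √((36.90)² + (68.81)²) = √(1361.6100 + 4734.8161) = 78.08
W15: √((-52.23)² + (-54.18)²) = √(2727.9729 + 2935.4724) = 75.26
Minimum: W6 at 25.76.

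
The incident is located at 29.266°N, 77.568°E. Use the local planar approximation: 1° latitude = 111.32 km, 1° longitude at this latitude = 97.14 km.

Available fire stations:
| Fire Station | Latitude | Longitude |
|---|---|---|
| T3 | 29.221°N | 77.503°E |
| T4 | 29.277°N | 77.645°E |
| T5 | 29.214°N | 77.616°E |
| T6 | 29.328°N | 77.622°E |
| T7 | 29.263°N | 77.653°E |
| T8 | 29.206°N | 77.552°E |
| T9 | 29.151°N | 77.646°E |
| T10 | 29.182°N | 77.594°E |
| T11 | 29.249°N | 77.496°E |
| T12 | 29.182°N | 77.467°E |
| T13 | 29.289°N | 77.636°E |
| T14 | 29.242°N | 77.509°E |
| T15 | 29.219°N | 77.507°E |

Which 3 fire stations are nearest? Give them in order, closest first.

Distances from 29.266°N, 77.568°E:
T3: √((-0.045·111.32)² + (-0.065·97.14)²) = √(25.09409 + 39.86786) = 8.060 km
T4: √((0.011·111.32)² + (0.077·97.14)²) = √(1.49945 + 55.94711) = 7.579 km
T5: √((-0.052·111.32)² + (0.048·97.14)²) = √(33.50835 + 21.74096) = 7.433 km
T6: √((0.062·111.32)² + (0.054·97.14)²) = √(47.63540 + 27.51590) = 8.669 km
T7: √((-0.003·111.32)² + (0.085·97.14)²) = √(0.11153 + 68.17640) = 8.264 km
T8: √((-0.060·111.32)² + (-0.016·97.14)²) = √(44.61171 + 2.41566) = 6.858 km
T9: √((-0.115·111.32)² + (0.078·97.14)²) = √(163.88608 + 57.40972) = 14.876 km
T10: √((-0.084·111.32)² + (0.026·97.14)²) = √(87.43896 + 6.37886) = 9.686 km
T11: √((-0.017·111.32)² + (-0.072·97.14)²) = √(3.58133 + 48.91716) = 7.246 km
T12: √((-0.084·111.32)² + (-0.101·97.14)²) = √(87.43896 + 96.25847) = 13.554 km
T13: √((0.023·111.32)² + (0.068·97.14)²) = √(6.55544 + 43.63289) = 7.084 km
T14: √((-0.024·111.32)² + (-0.059·97.14)²) = √(7.13787 + 32.84734) = 6.323 km
T15: √((-0.047·111.32)² + (-0.061·97.14)²) = √(27.37424 + 35.11202) = 7.905 km
Sorted: T14 (6.323 km) < T8 (6.858 km) < T13 (7.084 km) < T11 (7.246 km) < T5 (7.433 km) < …

T14, T8, T13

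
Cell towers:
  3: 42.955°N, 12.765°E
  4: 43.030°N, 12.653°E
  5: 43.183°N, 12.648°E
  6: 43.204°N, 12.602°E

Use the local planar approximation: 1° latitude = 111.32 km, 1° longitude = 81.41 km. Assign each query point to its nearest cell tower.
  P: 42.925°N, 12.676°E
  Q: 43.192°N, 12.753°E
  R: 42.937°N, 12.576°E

P at 42.925°N, 12.676°E:
  3: 7.978 km
  4: 11.838 km
  5: 28.811 km
  6: 31.637 km
  → nearest: 3 (7.978 km)
Q at 43.192°N, 12.753°E:
  3: 26.401 km
  4: 19.786 km
  5: 8.607 km
  6: 12.365 km
  → nearest: 5 (8.607 km)
R at 42.937°N, 12.576°E:
  3: 15.516 km
  4: 12.103 km
  5: 28.005 km
  6: 29.798 km
  → nearest: 4 (12.103 km)

P→3; Q→5; R→4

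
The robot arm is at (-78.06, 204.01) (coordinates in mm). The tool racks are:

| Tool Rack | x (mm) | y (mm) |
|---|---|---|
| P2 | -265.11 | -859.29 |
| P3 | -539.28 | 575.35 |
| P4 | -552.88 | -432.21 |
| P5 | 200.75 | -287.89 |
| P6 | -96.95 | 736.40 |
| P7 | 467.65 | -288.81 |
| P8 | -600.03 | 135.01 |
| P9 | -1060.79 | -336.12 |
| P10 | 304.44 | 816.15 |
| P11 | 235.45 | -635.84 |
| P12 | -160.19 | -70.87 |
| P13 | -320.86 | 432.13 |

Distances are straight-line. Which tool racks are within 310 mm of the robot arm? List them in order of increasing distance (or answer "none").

Distances from (-78.06, 204.01):
P2: √((-187.05)² + (-1063.30)²) = √(34987.7025 + 1130606.8900) = 1079.63 mm
P3: √((-461.22)² + (371.34)²) = √(212723.8884 + 137893.3956) = 592.13 mm
P4: √((-474.82)² + (-636.22)²) = √(225454.0324 + 404775.8884) = 793.87 mm
P5: √((278.81)² + (-491.90)²) = √(77735.0161 + 241965.6100) = 565.42 mm
P6: √((-18.89)² + (532.39)²) = √(356.8321 + 283439.1121) = 532.73 mm
P7: √((545.71)² + (-492.82)²) = √(297799.4041 + 242871.5524) = 735.30 mm
P8: √((-521.97)² + (-69.00)²) = √(272452.6809 + 4761.0000) = 526.51 mm
P9: √((-982.73)² + (-540.13)²) = √(965758.2529 + 291740.4169) = 1121.38 mm
P10: √((382.50)² + (612.14)²) = √(146306.2500 + 374715.3796) = 721.82 mm
P11: √((313.51)² + (-839.85)²) = √(98288.5201 + 705348.0225) = 896.46 mm
P12: √((-82.13)² + (-274.88)²) = √(6745.3369 + 75559.0144) = 286.89 mm
P13: √((-242.80)² + (228.12)²) = √(58951.8400 + 52038.7344) = 333.15 mm
Threshold 310 mm: P12 (286.89 mm) is within range.

P12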